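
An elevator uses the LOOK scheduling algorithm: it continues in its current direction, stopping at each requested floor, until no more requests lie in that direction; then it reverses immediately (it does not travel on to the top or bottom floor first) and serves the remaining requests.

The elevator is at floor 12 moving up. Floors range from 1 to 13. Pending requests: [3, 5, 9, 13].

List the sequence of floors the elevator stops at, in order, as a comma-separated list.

Answer: 13, 9, 5, 3

Derivation:
Current: 12, moving UP
Serve above first (ascending): [13]
Then reverse, serve below (descending): [9, 5, 3]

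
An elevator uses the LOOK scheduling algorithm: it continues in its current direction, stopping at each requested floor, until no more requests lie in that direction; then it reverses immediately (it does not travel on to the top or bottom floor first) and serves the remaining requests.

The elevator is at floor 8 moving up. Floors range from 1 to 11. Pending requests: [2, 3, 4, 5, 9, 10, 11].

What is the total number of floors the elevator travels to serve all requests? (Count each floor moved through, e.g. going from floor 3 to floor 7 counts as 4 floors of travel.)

Start at floor 8 moving up, LOOK stop order: [9, 10, 11, 5, 4, 3, 2]
  8 → 9: |9-8| = 1, total = 1
  9 → 10: |10-9| = 1, total = 2
  10 → 11: |11-10| = 1, total = 3
  11 → 5: |5-11| = 6, total = 9
  5 → 4: |4-5| = 1, total = 10
  4 → 3: |3-4| = 1, total = 11
  3 → 2: |2-3| = 1, total = 12

Answer: 12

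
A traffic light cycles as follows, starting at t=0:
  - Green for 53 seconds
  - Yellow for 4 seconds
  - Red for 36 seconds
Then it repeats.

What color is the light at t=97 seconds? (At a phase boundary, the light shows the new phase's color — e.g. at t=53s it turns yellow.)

Cycle length = 53 + 4 + 36 = 93s
t = 97, phase_t = 97 mod 93 = 4
4 < 53 (green end) → GREEN

Answer: green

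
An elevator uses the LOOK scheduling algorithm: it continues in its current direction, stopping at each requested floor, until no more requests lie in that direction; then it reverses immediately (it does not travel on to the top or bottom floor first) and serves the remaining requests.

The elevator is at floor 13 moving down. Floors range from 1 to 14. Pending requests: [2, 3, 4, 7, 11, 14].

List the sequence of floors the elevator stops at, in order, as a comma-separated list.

Answer: 11, 7, 4, 3, 2, 14

Derivation:
Current: 13, moving DOWN
Serve below first (descending): [11, 7, 4, 3, 2]
Then reverse, serve above (ascending): [14]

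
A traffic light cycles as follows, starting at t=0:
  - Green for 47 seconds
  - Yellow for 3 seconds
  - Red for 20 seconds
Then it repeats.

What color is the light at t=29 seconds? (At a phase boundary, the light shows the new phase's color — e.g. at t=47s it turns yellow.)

Answer: green

Derivation:
Cycle length = 47 + 3 + 20 = 70s
t = 29, phase_t = 29 mod 70 = 29
29 < 47 (green end) → GREEN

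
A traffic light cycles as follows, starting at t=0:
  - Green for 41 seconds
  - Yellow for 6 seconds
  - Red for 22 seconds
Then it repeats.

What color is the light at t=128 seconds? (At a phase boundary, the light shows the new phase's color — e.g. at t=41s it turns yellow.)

Answer: red

Derivation:
Cycle length = 41 + 6 + 22 = 69s
t = 128, phase_t = 128 mod 69 = 59
59 >= 47 → RED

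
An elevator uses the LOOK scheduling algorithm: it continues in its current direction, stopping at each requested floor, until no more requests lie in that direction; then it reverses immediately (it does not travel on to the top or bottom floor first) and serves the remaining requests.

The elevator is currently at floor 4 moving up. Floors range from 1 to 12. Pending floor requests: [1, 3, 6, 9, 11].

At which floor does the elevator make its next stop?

Answer: 6

Derivation:
Current floor: 4, direction: up
Requests above: [6, 9, 11]
Requests below: [1, 3]
Moving up and requests lie above → nearest above is min([6, 9, 11]) = 6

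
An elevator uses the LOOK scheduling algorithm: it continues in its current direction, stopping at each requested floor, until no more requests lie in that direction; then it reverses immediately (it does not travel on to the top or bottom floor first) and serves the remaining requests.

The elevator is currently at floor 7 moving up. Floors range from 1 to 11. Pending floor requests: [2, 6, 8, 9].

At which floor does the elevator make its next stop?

Answer: 8

Derivation:
Current floor: 7, direction: up
Requests above: [8, 9]
Requests below: [2, 6]
Moving up and requests lie above → nearest above is min([8, 9]) = 8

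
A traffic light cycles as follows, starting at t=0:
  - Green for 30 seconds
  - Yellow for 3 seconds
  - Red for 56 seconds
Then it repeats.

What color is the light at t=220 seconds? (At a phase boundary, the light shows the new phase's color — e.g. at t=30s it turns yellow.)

Cycle length = 30 + 3 + 56 = 89s
t = 220, phase_t = 220 mod 89 = 42
42 >= 33 → RED

Answer: red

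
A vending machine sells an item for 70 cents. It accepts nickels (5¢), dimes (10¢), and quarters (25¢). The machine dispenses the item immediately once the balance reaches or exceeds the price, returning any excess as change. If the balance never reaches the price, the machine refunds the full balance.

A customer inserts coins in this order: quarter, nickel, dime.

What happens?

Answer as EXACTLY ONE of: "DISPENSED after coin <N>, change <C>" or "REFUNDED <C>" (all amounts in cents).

Price: 70¢
Coin 1 (quarter, 25¢): balance = 25¢
Coin 2 (nickel, 5¢): balance = 30¢
Coin 3 (dime, 10¢): balance = 40¢
All coins inserted, balance 40¢ < price 70¢ → REFUND 40¢

Answer: REFUNDED 40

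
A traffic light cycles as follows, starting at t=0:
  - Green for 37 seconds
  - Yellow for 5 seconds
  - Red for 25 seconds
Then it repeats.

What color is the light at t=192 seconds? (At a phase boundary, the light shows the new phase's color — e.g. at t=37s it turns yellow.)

Answer: red

Derivation:
Cycle length = 37 + 5 + 25 = 67s
t = 192, phase_t = 192 mod 67 = 58
58 >= 42 → RED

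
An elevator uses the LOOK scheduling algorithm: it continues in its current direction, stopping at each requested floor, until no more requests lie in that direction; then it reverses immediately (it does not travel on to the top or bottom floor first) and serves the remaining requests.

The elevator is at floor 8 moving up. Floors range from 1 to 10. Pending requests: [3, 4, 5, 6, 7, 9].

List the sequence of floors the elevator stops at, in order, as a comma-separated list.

Current: 8, moving UP
Serve above first (ascending): [9]
Then reverse, serve below (descending): [7, 6, 5, 4, 3]

Answer: 9, 7, 6, 5, 4, 3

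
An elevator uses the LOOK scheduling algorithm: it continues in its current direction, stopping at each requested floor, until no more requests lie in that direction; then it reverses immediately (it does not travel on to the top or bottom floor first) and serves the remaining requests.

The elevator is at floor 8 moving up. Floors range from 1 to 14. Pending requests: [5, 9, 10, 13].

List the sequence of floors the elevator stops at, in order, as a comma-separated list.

Answer: 9, 10, 13, 5

Derivation:
Current: 8, moving UP
Serve above first (ascending): [9, 10, 13]
Then reverse, serve below (descending): [5]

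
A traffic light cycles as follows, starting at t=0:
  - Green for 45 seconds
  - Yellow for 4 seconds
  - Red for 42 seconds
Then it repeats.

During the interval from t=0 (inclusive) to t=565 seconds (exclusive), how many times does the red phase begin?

Answer: 6

Derivation:
Cycle = 45+4+42 = 91s
red phase starts at t = k*91 + 49 for k=0,1,2,...
Need k*91+49 < 565 → k < 5.670
k ∈ {0, ..., 5} → 6 starts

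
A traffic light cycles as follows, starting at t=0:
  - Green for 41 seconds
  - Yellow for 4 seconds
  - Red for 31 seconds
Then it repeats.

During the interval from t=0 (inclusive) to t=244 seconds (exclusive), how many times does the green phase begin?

Cycle = 41+4+31 = 76s
green phase starts at t = k*76 + 0 for k=0,1,2,...
Need k*76+0 < 244 → k < 3.211
k ∈ {0, ..., 3} → 4 starts

Answer: 4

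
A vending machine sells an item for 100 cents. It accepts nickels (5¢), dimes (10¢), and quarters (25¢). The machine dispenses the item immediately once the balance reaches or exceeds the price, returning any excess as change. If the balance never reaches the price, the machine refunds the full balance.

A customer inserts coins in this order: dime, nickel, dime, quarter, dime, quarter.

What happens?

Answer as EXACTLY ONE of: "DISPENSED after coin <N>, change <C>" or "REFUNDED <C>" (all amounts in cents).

Price: 100¢
Coin 1 (dime, 10¢): balance = 10¢
Coin 2 (nickel, 5¢): balance = 15¢
Coin 3 (dime, 10¢): balance = 25¢
Coin 4 (quarter, 25¢): balance = 50¢
Coin 5 (dime, 10¢): balance = 60¢
Coin 6 (quarter, 25¢): balance = 85¢
All coins inserted, balance 85¢ < price 100¢ → REFUND 85¢

Answer: REFUNDED 85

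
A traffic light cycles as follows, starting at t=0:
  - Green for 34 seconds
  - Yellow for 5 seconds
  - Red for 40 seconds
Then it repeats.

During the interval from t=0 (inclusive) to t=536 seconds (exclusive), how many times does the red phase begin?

Answer: 7

Derivation:
Cycle = 34+5+40 = 79s
red phase starts at t = k*79 + 39 for k=0,1,2,...
Need k*79+39 < 536 → k < 6.291
k ∈ {0, ..., 6} → 7 starts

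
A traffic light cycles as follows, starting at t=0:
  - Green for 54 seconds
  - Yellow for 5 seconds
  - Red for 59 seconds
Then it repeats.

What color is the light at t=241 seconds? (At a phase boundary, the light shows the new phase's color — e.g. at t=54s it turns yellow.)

Cycle length = 54 + 5 + 59 = 118s
t = 241, phase_t = 241 mod 118 = 5
5 < 54 (green end) → GREEN

Answer: green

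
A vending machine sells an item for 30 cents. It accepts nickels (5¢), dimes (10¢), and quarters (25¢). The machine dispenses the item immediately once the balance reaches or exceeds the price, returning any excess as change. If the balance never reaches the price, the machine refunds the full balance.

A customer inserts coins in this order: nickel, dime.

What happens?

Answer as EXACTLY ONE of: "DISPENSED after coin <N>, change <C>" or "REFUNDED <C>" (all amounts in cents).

Price: 30¢
Coin 1 (nickel, 5¢): balance = 5¢
Coin 2 (dime, 10¢): balance = 15¢
All coins inserted, balance 15¢ < price 30¢ → REFUND 15¢

Answer: REFUNDED 15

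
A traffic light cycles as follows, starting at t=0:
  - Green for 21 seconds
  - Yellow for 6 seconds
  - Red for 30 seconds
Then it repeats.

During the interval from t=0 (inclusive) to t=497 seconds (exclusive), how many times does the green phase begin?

Answer: 9

Derivation:
Cycle = 21+6+30 = 57s
green phase starts at t = k*57 + 0 for k=0,1,2,...
Need k*57+0 < 497 → k < 8.719
k ∈ {0, ..., 8} → 9 starts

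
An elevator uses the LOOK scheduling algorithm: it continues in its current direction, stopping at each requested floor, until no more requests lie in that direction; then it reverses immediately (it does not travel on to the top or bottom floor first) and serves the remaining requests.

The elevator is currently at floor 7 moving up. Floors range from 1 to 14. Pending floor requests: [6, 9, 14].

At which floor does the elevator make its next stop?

Answer: 9

Derivation:
Current floor: 7, direction: up
Requests above: [9, 14]
Requests below: [6]
Moving up and requests lie above → nearest above is min([9, 14]) = 9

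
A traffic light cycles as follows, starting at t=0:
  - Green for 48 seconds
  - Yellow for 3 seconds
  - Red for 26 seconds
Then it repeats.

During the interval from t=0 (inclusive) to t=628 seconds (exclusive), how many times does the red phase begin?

Cycle = 48+3+26 = 77s
red phase starts at t = k*77 + 51 for k=0,1,2,...
Need k*77+51 < 628 → k < 7.494
k ∈ {0, ..., 7} → 8 starts

Answer: 8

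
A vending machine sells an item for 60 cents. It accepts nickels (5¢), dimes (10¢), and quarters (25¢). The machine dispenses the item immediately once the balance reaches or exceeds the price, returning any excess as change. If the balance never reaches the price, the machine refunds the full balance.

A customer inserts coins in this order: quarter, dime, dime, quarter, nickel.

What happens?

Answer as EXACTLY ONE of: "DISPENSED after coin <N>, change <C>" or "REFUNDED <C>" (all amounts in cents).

Price: 60¢
Coin 1 (quarter, 25¢): balance = 25¢
Coin 2 (dime, 10¢): balance = 35¢
Coin 3 (dime, 10¢): balance = 45¢
Coin 4 (quarter, 25¢): balance = 70¢
  → balance >= price → DISPENSE, change = 70 - 60 = 10¢

Answer: DISPENSED after coin 4, change 10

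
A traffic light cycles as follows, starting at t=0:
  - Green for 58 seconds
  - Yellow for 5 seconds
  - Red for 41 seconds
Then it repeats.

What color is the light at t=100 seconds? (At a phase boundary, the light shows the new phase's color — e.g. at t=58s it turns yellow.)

Answer: red

Derivation:
Cycle length = 58 + 5 + 41 = 104s
t = 100, phase_t = 100 mod 104 = 100
100 >= 63 → RED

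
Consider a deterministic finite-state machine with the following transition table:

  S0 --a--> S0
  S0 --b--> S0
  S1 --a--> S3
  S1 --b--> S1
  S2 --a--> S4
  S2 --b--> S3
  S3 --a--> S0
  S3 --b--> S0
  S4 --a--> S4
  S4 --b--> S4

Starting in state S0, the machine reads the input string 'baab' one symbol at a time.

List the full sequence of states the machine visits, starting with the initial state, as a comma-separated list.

Answer: S0, S0, S0, S0, S0

Derivation:
Start: S0
  read 'b': S0 --b--> S0
  read 'a': S0 --a--> S0
  read 'a': S0 --a--> S0
  read 'b': S0 --b--> S0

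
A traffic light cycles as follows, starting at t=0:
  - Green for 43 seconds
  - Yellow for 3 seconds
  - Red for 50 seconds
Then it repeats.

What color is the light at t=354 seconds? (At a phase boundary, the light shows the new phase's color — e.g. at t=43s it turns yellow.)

Answer: red

Derivation:
Cycle length = 43 + 3 + 50 = 96s
t = 354, phase_t = 354 mod 96 = 66
66 >= 46 → RED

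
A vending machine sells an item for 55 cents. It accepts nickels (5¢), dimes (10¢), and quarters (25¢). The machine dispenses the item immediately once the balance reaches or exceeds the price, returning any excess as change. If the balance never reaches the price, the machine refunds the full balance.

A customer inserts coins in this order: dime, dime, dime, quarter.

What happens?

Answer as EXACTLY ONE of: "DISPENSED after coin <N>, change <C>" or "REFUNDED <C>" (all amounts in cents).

Price: 55¢
Coin 1 (dime, 10¢): balance = 10¢
Coin 2 (dime, 10¢): balance = 20¢
Coin 3 (dime, 10¢): balance = 30¢
Coin 4 (quarter, 25¢): balance = 55¢
  → balance >= price → DISPENSE, change = 55 - 55 = 0¢

Answer: DISPENSED after coin 4, change 0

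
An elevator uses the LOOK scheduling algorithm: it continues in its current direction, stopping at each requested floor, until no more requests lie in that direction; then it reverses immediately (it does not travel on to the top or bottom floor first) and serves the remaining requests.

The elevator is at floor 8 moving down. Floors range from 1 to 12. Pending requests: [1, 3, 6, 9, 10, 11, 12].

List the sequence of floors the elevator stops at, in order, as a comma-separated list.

Current: 8, moving DOWN
Serve below first (descending): [6, 3, 1]
Then reverse, serve above (ascending): [9, 10, 11, 12]

Answer: 6, 3, 1, 9, 10, 11, 12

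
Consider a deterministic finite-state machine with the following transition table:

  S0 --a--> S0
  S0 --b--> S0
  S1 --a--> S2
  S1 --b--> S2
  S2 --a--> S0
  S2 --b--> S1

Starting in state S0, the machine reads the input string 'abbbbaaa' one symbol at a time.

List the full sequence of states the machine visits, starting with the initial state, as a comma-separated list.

Answer: S0, S0, S0, S0, S0, S0, S0, S0, S0

Derivation:
Start: S0
  read 'a': S0 --a--> S0
  read 'b': S0 --b--> S0
  read 'b': S0 --b--> S0
  read 'b': S0 --b--> S0
  read 'b': S0 --b--> S0
  read 'a': S0 --a--> S0
  read 'a': S0 --a--> S0
  read 'a': S0 --a--> S0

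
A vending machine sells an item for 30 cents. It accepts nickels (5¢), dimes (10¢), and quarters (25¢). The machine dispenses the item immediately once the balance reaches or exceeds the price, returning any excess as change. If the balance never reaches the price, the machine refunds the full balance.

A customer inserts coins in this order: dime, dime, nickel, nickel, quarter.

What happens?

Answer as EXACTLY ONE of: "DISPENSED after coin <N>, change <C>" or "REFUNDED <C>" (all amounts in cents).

Answer: DISPENSED after coin 4, change 0

Derivation:
Price: 30¢
Coin 1 (dime, 10¢): balance = 10¢
Coin 2 (dime, 10¢): balance = 20¢
Coin 3 (nickel, 5¢): balance = 25¢
Coin 4 (nickel, 5¢): balance = 30¢
  → balance >= price → DISPENSE, change = 30 - 30 = 0¢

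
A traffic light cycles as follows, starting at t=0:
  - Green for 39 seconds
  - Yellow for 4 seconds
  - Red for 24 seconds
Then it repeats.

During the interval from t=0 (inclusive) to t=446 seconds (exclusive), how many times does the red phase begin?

Answer: 7

Derivation:
Cycle = 39+4+24 = 67s
red phase starts at t = k*67 + 43 for k=0,1,2,...
Need k*67+43 < 446 → k < 6.015
k ∈ {0, ..., 6} → 7 starts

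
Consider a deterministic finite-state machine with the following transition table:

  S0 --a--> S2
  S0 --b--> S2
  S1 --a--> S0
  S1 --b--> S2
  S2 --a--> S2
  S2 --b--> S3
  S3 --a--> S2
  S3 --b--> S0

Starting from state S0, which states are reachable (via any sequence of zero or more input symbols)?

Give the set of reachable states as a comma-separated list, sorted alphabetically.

Answer: S0, S2, S3

Derivation:
BFS from S0:
  visit S0: S0--a-->S2 (new), S0--b-->S2 (seen)
  visit S2: S2--a-->S2 (seen), S2--b-->S3 (new)
  visit S3: S3--a-->S2 (seen), S3--b-->S0 (seen)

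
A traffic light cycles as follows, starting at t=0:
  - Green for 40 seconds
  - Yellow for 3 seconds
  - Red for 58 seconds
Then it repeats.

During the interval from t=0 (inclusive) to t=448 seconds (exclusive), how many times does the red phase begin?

Answer: 5

Derivation:
Cycle = 40+3+58 = 101s
red phase starts at t = k*101 + 43 for k=0,1,2,...
Need k*101+43 < 448 → k < 4.010
k ∈ {0, ..., 4} → 5 starts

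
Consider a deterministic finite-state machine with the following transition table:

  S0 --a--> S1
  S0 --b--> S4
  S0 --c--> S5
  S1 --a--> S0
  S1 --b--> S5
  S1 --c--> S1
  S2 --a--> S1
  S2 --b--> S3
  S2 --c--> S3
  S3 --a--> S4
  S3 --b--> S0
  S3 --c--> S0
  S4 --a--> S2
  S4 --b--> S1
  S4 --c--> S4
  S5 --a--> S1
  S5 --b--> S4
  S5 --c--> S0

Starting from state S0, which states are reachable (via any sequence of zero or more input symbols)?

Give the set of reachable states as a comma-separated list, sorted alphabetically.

BFS from S0:
  visit S0: S0--a-->S1 (new), S0--b-->S4 (new), S0--c-->S5 (new)
  visit S1: S1--a-->S0 (seen), S1--b-->S5 (seen), S1--c-->S1 (seen)
  visit S4: S4--a-->S2 (new), S4--b-->S1 (seen), S4--c-->S4 (seen)
  visit S5: S5--a-->S1 (seen), S5--b-->S4 (seen), S5--c-->S0 (seen)
  visit S2: S2--a-->S1 (seen), S2--b-->S3 (new), S2--c-->S3 (seen)
  visit S3: S3--a-->S4 (seen), S3--b-->S0 (seen), S3--c-->S0 (seen)

Answer: S0, S1, S2, S3, S4, S5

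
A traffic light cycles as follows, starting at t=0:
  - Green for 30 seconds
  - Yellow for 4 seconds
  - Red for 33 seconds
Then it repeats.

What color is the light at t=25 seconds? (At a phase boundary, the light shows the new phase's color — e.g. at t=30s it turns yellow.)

Cycle length = 30 + 4 + 33 = 67s
t = 25, phase_t = 25 mod 67 = 25
25 < 30 (green end) → GREEN

Answer: green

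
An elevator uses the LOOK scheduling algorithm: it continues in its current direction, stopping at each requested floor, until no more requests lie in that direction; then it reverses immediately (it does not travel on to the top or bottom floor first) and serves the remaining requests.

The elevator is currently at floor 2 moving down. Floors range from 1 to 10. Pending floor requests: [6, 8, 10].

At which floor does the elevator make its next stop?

Answer: 6

Derivation:
Current floor: 2, direction: down
Requests above: [6, 8, 10]
Requests below: []
Moving down but no requests below → reverse; nearest above is min([6, 8, 10]) = 6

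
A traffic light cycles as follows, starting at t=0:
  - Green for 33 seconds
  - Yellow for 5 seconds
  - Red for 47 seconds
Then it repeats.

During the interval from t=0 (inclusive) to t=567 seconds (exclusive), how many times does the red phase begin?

Cycle = 33+5+47 = 85s
red phase starts at t = k*85 + 38 for k=0,1,2,...
Need k*85+38 < 567 → k < 6.224
k ∈ {0, ..., 6} → 7 starts

Answer: 7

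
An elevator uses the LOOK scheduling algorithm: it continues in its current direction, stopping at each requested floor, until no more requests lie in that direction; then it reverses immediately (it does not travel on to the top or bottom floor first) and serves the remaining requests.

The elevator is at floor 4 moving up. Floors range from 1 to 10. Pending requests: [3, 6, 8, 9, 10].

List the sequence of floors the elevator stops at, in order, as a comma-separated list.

Current: 4, moving UP
Serve above first (ascending): [6, 8, 9, 10]
Then reverse, serve below (descending): [3]

Answer: 6, 8, 9, 10, 3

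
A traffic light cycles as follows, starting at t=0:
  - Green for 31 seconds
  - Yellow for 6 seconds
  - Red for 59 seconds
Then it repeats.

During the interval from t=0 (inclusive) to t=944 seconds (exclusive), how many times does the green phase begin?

Cycle = 31+6+59 = 96s
green phase starts at t = k*96 + 0 for k=0,1,2,...
Need k*96+0 < 944 → k < 9.833
k ∈ {0, ..., 9} → 10 starts

Answer: 10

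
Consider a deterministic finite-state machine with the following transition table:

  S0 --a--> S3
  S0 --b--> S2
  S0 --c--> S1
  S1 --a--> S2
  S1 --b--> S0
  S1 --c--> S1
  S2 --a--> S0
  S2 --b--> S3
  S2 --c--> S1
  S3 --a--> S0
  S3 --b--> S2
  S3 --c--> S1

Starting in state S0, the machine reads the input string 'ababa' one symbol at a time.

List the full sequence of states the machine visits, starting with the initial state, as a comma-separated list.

Answer: S0, S3, S2, S0, S2, S0

Derivation:
Start: S0
  read 'a': S0 --a--> S3
  read 'b': S3 --b--> S2
  read 'a': S2 --a--> S0
  read 'b': S0 --b--> S2
  read 'a': S2 --a--> S0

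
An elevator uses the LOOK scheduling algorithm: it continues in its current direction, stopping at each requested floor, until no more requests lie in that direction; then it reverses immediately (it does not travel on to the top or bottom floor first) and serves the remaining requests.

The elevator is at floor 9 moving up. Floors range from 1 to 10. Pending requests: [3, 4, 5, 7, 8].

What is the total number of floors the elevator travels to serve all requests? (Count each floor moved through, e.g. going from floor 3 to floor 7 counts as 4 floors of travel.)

Start at floor 9 moving up, LOOK stop order: [8, 7, 5, 4, 3]
  9 → 8: |8-9| = 1, total = 1
  8 → 7: |7-8| = 1, total = 2
  7 → 5: |5-7| = 2, total = 4
  5 → 4: |4-5| = 1, total = 5
  4 → 3: |3-4| = 1, total = 6

Answer: 6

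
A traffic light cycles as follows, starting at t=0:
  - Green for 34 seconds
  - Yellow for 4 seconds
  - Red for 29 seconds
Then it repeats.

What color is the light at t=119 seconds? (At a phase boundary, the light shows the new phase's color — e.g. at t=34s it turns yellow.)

Answer: red

Derivation:
Cycle length = 34 + 4 + 29 = 67s
t = 119, phase_t = 119 mod 67 = 52
52 >= 38 → RED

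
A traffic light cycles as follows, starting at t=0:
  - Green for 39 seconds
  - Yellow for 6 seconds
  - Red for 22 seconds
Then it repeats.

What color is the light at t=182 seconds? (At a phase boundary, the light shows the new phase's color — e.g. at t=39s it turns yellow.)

Cycle length = 39 + 6 + 22 = 67s
t = 182, phase_t = 182 mod 67 = 48
48 >= 45 → RED

Answer: red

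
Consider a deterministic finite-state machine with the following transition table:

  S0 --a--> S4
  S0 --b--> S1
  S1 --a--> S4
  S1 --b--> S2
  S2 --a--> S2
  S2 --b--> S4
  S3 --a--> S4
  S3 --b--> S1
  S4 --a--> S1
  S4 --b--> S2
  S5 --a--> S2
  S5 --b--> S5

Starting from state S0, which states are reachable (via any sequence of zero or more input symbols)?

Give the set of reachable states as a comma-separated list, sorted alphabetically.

BFS from S0:
  visit S0: S0--a-->S4 (new), S0--b-->S1 (new)
  visit S4: S4--a-->S1 (seen), S4--b-->S2 (new)
  visit S1: S1--a-->S4 (seen), S1--b-->S2 (seen)
  visit S2: S2--a-->S2 (seen), S2--b-->S4 (seen)

Answer: S0, S1, S2, S4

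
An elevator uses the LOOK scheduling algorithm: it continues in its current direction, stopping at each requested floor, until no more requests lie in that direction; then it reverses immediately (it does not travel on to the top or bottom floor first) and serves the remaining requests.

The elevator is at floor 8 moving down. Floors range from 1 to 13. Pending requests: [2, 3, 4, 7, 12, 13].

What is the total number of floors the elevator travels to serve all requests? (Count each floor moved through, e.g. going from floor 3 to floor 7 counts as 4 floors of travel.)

Start at floor 8 moving down, LOOK stop order: [7, 4, 3, 2, 12, 13]
  8 → 7: |7-8| = 1, total = 1
  7 → 4: |4-7| = 3, total = 4
  4 → 3: |3-4| = 1, total = 5
  3 → 2: |2-3| = 1, total = 6
  2 → 12: |12-2| = 10, total = 16
  12 → 13: |13-12| = 1, total = 17

Answer: 17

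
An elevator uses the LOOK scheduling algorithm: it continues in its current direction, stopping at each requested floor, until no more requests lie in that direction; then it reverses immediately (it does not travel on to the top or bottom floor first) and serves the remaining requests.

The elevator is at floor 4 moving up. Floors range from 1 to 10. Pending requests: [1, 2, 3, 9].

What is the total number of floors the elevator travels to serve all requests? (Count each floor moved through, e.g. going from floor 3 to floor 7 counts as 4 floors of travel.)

Answer: 13

Derivation:
Start at floor 4 moving up, LOOK stop order: [9, 3, 2, 1]
  4 → 9: |9-4| = 5, total = 5
  9 → 3: |3-9| = 6, total = 11
  3 → 2: |2-3| = 1, total = 12
  2 → 1: |1-2| = 1, total = 13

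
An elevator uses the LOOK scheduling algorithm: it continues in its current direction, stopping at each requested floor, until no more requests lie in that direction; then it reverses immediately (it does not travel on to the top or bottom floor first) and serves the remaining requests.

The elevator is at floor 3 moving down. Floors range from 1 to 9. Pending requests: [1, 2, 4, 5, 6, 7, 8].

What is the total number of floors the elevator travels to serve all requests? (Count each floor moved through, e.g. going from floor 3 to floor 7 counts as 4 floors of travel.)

Answer: 9

Derivation:
Start at floor 3 moving down, LOOK stop order: [2, 1, 4, 5, 6, 7, 8]
  3 → 2: |2-3| = 1, total = 1
  2 → 1: |1-2| = 1, total = 2
  1 → 4: |4-1| = 3, total = 5
  4 → 5: |5-4| = 1, total = 6
  5 → 6: |6-5| = 1, total = 7
  6 → 7: |7-6| = 1, total = 8
  7 → 8: |8-7| = 1, total = 9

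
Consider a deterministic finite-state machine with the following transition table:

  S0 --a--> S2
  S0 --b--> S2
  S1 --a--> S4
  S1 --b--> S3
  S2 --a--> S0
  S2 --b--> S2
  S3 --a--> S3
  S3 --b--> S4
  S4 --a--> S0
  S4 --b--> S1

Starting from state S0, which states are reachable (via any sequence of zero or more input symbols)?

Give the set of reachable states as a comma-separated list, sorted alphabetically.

Answer: S0, S2

Derivation:
BFS from S0:
  visit S0: S0--a-->S2 (new), S0--b-->S2 (seen)
  visit S2: S2--a-->S0 (seen), S2--b-->S2 (seen)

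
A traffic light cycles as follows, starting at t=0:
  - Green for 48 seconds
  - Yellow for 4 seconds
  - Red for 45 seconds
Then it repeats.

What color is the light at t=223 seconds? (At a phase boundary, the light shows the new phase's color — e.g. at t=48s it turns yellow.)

Answer: green

Derivation:
Cycle length = 48 + 4 + 45 = 97s
t = 223, phase_t = 223 mod 97 = 29
29 < 48 (green end) → GREEN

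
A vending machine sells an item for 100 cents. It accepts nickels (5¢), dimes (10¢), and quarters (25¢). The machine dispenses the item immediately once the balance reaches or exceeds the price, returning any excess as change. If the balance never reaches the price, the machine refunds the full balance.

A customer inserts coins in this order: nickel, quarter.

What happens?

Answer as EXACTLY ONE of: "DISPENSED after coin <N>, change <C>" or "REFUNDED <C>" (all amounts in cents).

Price: 100¢
Coin 1 (nickel, 5¢): balance = 5¢
Coin 2 (quarter, 25¢): balance = 30¢
All coins inserted, balance 30¢ < price 100¢ → REFUND 30¢

Answer: REFUNDED 30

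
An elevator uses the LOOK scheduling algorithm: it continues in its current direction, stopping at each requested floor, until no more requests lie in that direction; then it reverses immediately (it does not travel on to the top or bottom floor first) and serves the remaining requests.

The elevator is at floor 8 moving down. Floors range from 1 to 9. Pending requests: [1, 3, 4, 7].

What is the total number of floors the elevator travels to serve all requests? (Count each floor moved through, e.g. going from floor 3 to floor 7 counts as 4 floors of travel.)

Start at floor 8 moving down, LOOK stop order: [7, 4, 3, 1]
  8 → 7: |7-8| = 1, total = 1
  7 → 4: |4-7| = 3, total = 4
  4 → 3: |3-4| = 1, total = 5
  3 → 1: |1-3| = 2, total = 7

Answer: 7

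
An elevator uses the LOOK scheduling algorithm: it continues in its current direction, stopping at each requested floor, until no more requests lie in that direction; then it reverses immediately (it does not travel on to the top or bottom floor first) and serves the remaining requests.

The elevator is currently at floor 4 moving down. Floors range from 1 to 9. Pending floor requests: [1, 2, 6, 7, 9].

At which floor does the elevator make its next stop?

Current floor: 4, direction: down
Requests above: [6, 7, 9]
Requests below: [1, 2]
Moving down and requests lie below → nearest below is max([1, 2]) = 2

Answer: 2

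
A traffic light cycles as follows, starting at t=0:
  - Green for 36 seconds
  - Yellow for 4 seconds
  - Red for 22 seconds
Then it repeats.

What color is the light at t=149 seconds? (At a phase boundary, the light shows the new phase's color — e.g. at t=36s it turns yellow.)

Answer: green

Derivation:
Cycle length = 36 + 4 + 22 = 62s
t = 149, phase_t = 149 mod 62 = 25
25 < 36 (green end) → GREEN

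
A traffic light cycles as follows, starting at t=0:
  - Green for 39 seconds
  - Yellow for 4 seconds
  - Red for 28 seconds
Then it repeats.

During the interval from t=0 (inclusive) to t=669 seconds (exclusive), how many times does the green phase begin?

Cycle = 39+4+28 = 71s
green phase starts at t = k*71 + 0 for k=0,1,2,...
Need k*71+0 < 669 → k < 9.423
k ∈ {0, ..., 9} → 10 starts

Answer: 10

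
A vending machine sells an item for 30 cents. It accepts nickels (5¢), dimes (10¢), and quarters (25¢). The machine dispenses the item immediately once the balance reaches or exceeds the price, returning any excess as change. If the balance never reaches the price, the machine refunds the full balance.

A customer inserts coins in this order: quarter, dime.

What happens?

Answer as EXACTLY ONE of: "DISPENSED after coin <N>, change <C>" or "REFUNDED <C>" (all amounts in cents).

Answer: DISPENSED after coin 2, change 5

Derivation:
Price: 30¢
Coin 1 (quarter, 25¢): balance = 25¢
Coin 2 (dime, 10¢): balance = 35¢
  → balance >= price → DISPENSE, change = 35 - 30 = 5¢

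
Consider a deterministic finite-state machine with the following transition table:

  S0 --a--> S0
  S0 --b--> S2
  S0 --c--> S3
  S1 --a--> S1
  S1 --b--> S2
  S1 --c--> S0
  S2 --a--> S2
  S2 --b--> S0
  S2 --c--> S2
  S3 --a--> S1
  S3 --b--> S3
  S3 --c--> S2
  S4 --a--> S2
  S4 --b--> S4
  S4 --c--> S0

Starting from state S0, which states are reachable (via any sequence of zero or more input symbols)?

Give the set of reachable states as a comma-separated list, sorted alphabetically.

BFS from S0:
  visit S0: S0--a-->S0 (seen), S0--b-->S2 (new), S0--c-->S3 (new)
  visit S2: S2--a-->S2 (seen), S2--b-->S0 (seen), S2--c-->S2 (seen)
  visit S3: S3--a-->S1 (new), S3--b-->S3 (seen), S3--c-->S2 (seen)
  visit S1: S1--a-->S1 (seen), S1--b-->S2 (seen), S1--c-->S0 (seen)

Answer: S0, S1, S2, S3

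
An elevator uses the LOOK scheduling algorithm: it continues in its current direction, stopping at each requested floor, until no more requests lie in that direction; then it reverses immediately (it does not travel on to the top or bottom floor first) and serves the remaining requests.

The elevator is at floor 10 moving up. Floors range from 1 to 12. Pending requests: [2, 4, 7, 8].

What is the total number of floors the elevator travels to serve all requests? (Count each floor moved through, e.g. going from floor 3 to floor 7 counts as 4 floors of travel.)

Start at floor 10 moving up, LOOK stop order: [8, 7, 4, 2]
  10 → 8: |8-10| = 2, total = 2
  8 → 7: |7-8| = 1, total = 3
  7 → 4: |4-7| = 3, total = 6
  4 → 2: |2-4| = 2, total = 8

Answer: 8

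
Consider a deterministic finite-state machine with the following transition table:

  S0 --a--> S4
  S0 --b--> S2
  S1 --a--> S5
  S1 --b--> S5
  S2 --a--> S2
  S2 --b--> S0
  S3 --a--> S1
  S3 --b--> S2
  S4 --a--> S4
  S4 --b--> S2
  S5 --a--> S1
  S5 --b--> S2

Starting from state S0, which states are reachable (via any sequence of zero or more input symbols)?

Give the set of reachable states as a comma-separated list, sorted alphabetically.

Answer: S0, S2, S4

Derivation:
BFS from S0:
  visit S0: S0--a-->S4 (new), S0--b-->S2 (new)
  visit S4: S4--a-->S4 (seen), S4--b-->S2 (seen)
  visit S2: S2--a-->S2 (seen), S2--b-->S0 (seen)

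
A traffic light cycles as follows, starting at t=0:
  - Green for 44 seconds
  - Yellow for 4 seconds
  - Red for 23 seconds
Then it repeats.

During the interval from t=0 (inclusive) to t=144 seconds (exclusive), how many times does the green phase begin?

Cycle = 44+4+23 = 71s
green phase starts at t = k*71 + 0 for k=0,1,2,...
Need k*71+0 < 144 → k < 2.028
k ∈ {0, ..., 2} → 3 starts

Answer: 3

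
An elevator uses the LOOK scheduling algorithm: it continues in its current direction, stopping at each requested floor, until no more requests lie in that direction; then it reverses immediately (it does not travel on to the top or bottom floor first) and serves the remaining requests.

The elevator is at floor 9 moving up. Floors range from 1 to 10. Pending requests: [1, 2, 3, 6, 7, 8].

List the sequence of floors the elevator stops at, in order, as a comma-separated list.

Current: 9, moving UP
Serve above first (ascending): []
Then reverse, serve below (descending): [8, 7, 6, 3, 2, 1]

Answer: 8, 7, 6, 3, 2, 1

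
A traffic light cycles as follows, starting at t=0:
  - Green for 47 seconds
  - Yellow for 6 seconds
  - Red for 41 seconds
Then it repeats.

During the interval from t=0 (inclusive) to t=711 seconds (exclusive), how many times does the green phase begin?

Answer: 8

Derivation:
Cycle = 47+6+41 = 94s
green phase starts at t = k*94 + 0 for k=0,1,2,...
Need k*94+0 < 711 → k < 7.564
k ∈ {0, ..., 7} → 8 starts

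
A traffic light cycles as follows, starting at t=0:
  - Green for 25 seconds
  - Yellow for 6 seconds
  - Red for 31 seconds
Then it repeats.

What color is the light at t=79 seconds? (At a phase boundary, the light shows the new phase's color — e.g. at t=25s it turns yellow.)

Cycle length = 25 + 6 + 31 = 62s
t = 79, phase_t = 79 mod 62 = 17
17 < 25 (green end) → GREEN

Answer: green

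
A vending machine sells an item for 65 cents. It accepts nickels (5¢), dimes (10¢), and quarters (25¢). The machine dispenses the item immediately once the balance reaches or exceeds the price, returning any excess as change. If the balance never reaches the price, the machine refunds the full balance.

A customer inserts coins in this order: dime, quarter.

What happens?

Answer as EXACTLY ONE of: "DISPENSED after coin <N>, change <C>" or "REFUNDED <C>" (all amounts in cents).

Price: 65¢
Coin 1 (dime, 10¢): balance = 10¢
Coin 2 (quarter, 25¢): balance = 35¢
All coins inserted, balance 35¢ < price 65¢ → REFUND 35¢

Answer: REFUNDED 35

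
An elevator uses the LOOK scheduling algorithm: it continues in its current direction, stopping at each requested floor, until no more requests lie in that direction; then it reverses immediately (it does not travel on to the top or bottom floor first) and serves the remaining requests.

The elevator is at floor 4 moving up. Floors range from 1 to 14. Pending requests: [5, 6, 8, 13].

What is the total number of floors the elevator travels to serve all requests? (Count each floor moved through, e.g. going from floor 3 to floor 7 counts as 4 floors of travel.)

Answer: 9

Derivation:
Start at floor 4 moving up, LOOK stop order: [5, 6, 8, 13]
  4 → 5: |5-4| = 1, total = 1
  5 → 6: |6-5| = 1, total = 2
  6 → 8: |8-6| = 2, total = 4
  8 → 13: |13-8| = 5, total = 9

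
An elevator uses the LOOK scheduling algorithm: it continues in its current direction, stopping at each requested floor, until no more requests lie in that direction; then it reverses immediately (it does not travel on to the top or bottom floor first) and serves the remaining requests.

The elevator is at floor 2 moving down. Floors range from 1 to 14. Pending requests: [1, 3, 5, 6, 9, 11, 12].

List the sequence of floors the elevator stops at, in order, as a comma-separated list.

Current: 2, moving DOWN
Serve below first (descending): [1]
Then reverse, serve above (ascending): [3, 5, 6, 9, 11, 12]

Answer: 1, 3, 5, 6, 9, 11, 12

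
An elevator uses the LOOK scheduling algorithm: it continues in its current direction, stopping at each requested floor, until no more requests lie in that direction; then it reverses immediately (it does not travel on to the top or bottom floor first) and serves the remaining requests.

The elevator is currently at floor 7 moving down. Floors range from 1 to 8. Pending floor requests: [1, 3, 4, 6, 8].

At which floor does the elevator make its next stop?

Answer: 6

Derivation:
Current floor: 7, direction: down
Requests above: [8]
Requests below: [1, 3, 4, 6]
Moving down and requests lie below → nearest below is max([1, 3, 4, 6]) = 6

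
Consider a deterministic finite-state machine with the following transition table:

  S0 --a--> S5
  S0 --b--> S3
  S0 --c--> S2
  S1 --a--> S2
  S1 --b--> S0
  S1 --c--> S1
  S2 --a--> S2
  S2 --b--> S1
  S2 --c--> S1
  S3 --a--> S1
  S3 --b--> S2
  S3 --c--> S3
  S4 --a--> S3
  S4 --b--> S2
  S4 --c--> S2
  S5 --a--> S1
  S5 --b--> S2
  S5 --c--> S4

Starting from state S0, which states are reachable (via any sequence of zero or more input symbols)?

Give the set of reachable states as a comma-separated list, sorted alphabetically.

BFS from S0:
  visit S0: S0--a-->S5 (new), S0--b-->S3 (new), S0--c-->S2 (new)
  visit S5: S5--a-->S1 (new), S5--b-->S2 (seen), S5--c-->S4 (new)
  visit S3: S3--a-->S1 (seen), S3--b-->S2 (seen), S3--c-->S3 (seen)
  visit S2: S2--a-->S2 (seen), S2--b-->S1 (seen), S2--c-->S1 (seen)
  visit S1: S1--a-->S2 (seen), S1--b-->S0 (seen), S1--c-->S1 (seen)
  visit S4: S4--a-->S3 (seen), S4--b-->S2 (seen), S4--c-->S2 (seen)

Answer: S0, S1, S2, S3, S4, S5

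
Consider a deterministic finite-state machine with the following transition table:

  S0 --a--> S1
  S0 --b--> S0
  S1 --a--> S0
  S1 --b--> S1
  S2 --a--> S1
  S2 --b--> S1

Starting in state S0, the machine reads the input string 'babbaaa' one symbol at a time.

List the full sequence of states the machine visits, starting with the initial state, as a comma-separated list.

Answer: S0, S0, S1, S1, S1, S0, S1, S0

Derivation:
Start: S0
  read 'b': S0 --b--> S0
  read 'a': S0 --a--> S1
  read 'b': S1 --b--> S1
  read 'b': S1 --b--> S1
  read 'a': S1 --a--> S0
  read 'a': S0 --a--> S1
  read 'a': S1 --a--> S0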